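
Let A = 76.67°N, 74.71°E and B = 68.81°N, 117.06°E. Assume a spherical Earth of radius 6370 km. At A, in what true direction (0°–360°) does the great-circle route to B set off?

100.5°

θ = atan2( sin Δλ·cos φ₂ ,  cos φ₁ sin φ₂ − sin φ₁ cos φ₂ cos Δλ )
  = atan2(+0.2435, -0.0450) = 100.46°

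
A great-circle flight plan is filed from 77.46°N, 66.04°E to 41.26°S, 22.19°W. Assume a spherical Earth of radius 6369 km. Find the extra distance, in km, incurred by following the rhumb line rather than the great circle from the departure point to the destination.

417 km

Great circle: cos σ = sin φ₁ sin φ₂ + cos φ₁ cos φ₂ cos Δλ,  σ = 2.2636 rad → d_gc = 14416.9 km
Rhumb line: Δψ = -3.0003, q = Δφ/Δψ = 0.6906, d_rh = R√(Δφ²+q²Δλ²) = 14833.6 km
Excess = 14833.6 − 14416.9 = 416.7 ≈ 417 km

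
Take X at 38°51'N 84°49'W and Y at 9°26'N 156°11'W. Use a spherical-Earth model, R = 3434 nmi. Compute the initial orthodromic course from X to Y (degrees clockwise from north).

265.7°

θ = atan2( sin Δλ·cos φ₂ ,  cos φ₁ sin φ₂ − sin φ₁ cos φ₂ cos Δλ )
  = atan2(-0.9348, -0.0701) = 265.71°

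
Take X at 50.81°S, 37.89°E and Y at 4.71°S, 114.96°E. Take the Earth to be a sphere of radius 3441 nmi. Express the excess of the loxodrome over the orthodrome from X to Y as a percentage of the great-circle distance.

Great circle: σ = 1.3648 rad → d_gc = Rσ = 4696.2 nmi
Rhumb: Δφ = +0.8046, Δλ = +1.3451, Δψ = +0.9506, q = Δφ/Δψ = 0.8464 → d_rh = R√(Δφ²+q²Δλ²) = 4797.3 nmi
Excess = (4797.3 − 4696.2) / 4696.2 = 101.1 / 4696.2 = 2.153% ≈ 2.2%

2.2%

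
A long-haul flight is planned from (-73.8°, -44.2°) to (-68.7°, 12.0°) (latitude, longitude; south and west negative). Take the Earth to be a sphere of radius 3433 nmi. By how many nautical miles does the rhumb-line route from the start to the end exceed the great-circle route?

40 nmi

Great circle: cos σ = sin φ₁ sin φ₂ + cos φ₁ cos φ₂ cos Δλ,  σ = 0.3141 rad → d_gc = 1078.3 nmi
Rhumb line: Δψ = +0.2786, q = Δφ/Δψ = 0.3195, d_rh = R√(Δφ²+q²Δλ²) = 1118.4 nmi
Excess = 1118.4 − 1078.3 = 40.1 ≈ 40 nmi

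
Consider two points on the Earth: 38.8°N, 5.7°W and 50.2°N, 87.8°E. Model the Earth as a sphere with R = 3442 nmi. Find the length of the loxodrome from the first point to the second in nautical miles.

4045 nmi

Δψ = ln[tan(π/4+φ₂/2)/tan(π/4+φ₁/2)] = +0.2803;  Δφ = +0.1990 rad,  Δλ = +1.6319 rad
q = Δφ/Δψ = 0.7098
d = R·√(Δφ² + q²Δλ²) = 3442·1.17525 = 4045 nmi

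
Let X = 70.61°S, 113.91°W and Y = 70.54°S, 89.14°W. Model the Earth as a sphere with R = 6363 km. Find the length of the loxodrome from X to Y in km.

Δψ = ln[tan(π/4+φ₂/2)/tan(π/4+φ₁/2)] = +0.0037;  Δφ = +0.0012 rad,  Δλ = +0.4323 rad
q = Δφ/Δψ = 0.3326
d = R·√(Δφ² + q²Δλ²) = 6363·0.14378 = 915 km

915 km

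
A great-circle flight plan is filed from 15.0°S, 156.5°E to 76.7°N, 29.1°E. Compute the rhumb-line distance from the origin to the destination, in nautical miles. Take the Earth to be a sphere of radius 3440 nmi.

Δψ = ln[tan(π/4+φ₂/2)/tan(π/4+φ₁/2)] = +2.4139;  Δφ = +1.6005 rad,  Δλ = -2.2235 rad
q = Δφ/Δψ = 0.6630
d = R·√(Δφ² + q²Δλ²) = 3440·2.17597 = 7485 nmi

7485 nmi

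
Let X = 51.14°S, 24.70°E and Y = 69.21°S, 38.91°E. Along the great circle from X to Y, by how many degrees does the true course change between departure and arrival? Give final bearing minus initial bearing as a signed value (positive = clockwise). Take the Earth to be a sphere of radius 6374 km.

Initial bearing θ₁ = atan2(sin Δλ cos φ₂, cos φ₁ sin φ₂ − sin φ₁ cos φ₂ cos Δλ) = 164.71°
Final bearing θ₂ = (initial bearing from the destination back to the start) + 180° = 152.21°
Δθ = θ₂ − θ₁ = -12.5°

-12.5°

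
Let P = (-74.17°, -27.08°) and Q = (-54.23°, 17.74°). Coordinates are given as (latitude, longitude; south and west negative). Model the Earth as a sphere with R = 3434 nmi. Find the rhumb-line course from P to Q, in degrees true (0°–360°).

42.9°

Meridional parts: M(φ₁)=-1.9731, M(φ₂)=-1.1310 → ΔM = +0.8421;  Δλ = +0.7823 rad
tan C = Δλ / ΔM = +0.9290 → C = 42.89°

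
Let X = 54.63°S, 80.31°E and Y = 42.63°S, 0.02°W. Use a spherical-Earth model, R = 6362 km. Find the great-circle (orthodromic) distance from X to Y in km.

5708 km

Haversine: a = sin²(Δφ/2)+cos φ₁ cos φ₂ sin²(Δλ/2) = 0.18810;  σ = 2·atan2(√a,√(1−a))
σ = 51.406° → d = Rσ = 6362·0.89720 = 5708 km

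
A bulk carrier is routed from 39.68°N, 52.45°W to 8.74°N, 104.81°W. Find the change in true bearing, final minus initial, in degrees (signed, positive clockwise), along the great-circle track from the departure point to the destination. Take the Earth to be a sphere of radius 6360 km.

-23.6°

Initial bearing θ₁ = atan2(sin Δλ cos φ₂, cos φ₁ sin φ₂ − sin φ₁ cos φ₂ cos Δλ) = 251.07°
Final bearing θ₂ = (initial bearing from the destination back to the start) + 180° = 227.44°
Δθ = θ₂ − θ₁ = -23.6°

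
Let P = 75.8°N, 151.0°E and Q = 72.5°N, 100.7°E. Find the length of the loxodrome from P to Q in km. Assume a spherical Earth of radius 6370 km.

1565 km

Rhumb course C = atan2(Δλ, Δψ) with Δψ = ln[tan(π/4+φ₂/2)/tan(π/4+φ₁/2)] = -0.2116, Δλ = -0.8779 → C = 256.45°
d = R·|Δφ| / |cos C| = 6370·0.05760 / 0.23436 = 1565 km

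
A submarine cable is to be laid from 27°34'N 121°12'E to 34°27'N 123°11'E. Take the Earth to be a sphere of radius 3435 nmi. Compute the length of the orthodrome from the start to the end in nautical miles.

425 nmi

Haversine: a = sin²(Δφ/2)+cos φ₁ cos φ₂ sin²(Δλ/2) = 0.00382;  σ = 2·atan2(√a,√(1−a))
σ = 7.090° → d = Rσ = 3435·0.12374 = 425 nmi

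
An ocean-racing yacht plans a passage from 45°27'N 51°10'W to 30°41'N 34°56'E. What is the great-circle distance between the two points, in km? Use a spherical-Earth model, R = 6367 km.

cos σ = sin φ₁ sin φ₂ + cos φ₁ cos φ₂ cos Δλ
      = sin(45.45°)sin(30.68°) + cos(45.45°)cos(30.68°)cos(86.10°) = 0.4047
σ = 66.128° → d = Rσ = 6367·1.15416 = 7349 km

7349 km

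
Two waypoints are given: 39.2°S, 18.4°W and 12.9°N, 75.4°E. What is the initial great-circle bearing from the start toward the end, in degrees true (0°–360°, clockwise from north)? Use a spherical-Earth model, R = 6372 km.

82.3°

N = sin Δλ·cos φ₂ = +0.9726;  D = cos φ₁ sin φ₂ − sin φ₁ cos φ₂ cos Δλ = +0.1322
initial course = atan2(N, D) = 82.26°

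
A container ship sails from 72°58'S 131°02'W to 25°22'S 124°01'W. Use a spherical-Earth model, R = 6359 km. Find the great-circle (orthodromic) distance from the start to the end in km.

5300 km

cos σ = sin φ₁ sin φ₂ + cos φ₁ cos φ₂ cos Δλ
      = sin(-72.97°)sin(-25.37°) + cos(-72.97°)cos(-25.37°)cos(7.02°) = 0.6723
σ = 47.754° → d = Rσ = 6359·0.83346 = 5300 km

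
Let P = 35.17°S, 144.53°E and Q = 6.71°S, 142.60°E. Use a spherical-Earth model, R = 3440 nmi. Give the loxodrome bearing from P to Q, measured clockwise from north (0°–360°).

Δψ = ln[tan(π/4+φ₂/2)/tan(π/4+φ₁/2)] = +0.5391
Δλ = -0.0337 rad (taken the short way round)
course = atan2(Δλ, Δψ) = 356.42°

356.4°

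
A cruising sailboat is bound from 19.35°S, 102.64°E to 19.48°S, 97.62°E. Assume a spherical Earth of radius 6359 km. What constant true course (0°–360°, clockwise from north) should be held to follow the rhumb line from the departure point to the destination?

268.4°

Meridional parts: M(φ₁)=-0.3443, M(φ₂)=-0.3467 → ΔM = -0.0024;  Δλ = -0.0876 rad
tan C = Δλ / ΔM = +36.4195 → C = 268.43°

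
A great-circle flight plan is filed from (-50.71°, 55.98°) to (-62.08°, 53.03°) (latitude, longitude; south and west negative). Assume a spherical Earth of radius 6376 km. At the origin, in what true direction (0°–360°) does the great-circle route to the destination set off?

N = sin Δλ·cos φ₂ = -0.0241;  D = cos φ₁ sin φ₂ − sin φ₁ cos φ₂ cos Δλ = -0.1976
initial course = atan2(N, D) = 186.95°

187.0°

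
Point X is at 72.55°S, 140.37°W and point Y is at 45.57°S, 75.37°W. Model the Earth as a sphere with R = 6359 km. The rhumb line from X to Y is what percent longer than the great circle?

4.2%

Great circle: σ = 0.6920 rad → d_gc = Rσ = 4400.5 km
Rhumb: Δφ = +0.4709, Δλ = +1.1345, Δψ = +0.9787, q = Δφ/Δψ = 0.4811 → d_rh = R√(Δφ²+q²Δλ²) = 4584.0 km
Excess = (4584.0 − 4400.5) / 4400.5 = 183.5 / 4400.5 = 4.17% ≈ 4.2%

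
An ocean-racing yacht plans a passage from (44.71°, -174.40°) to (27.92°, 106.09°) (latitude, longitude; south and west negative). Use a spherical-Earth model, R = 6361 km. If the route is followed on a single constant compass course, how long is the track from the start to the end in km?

7301 km

Rhumb course C = atan2(Δλ, Δψ) with Δψ = ln[tan(π/4+φ₂/2)/tan(π/4+φ₁/2)] = -0.3664, Δλ = -1.3877 → C = 255.21°
d = R·|Δφ| / |cos C| = 6361·0.29304 / 0.25530 = 7301 km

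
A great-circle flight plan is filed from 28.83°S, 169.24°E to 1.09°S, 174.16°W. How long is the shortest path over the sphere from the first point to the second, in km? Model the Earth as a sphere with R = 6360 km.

3546 km

Haversine: a = sin²(Δφ/2)+cos φ₁ cos φ₂ sin²(Δλ/2) = 0.07572;  σ = 2·atan2(√a,√(1−a))
σ = 31.944° → d = Rσ = 6360·0.55753 = 3546 km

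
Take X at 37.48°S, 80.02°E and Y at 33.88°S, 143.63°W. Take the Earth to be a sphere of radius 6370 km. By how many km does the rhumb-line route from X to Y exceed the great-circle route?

Great circle: cos σ = sin φ₁ sin φ₂ + cos φ₁ cos φ₂ cos Δλ,  σ = 1.7087 rad → d_gc = 10884.6 km
Rhumb line: Δψ = +0.0774, q = Δφ/Δψ = 0.8120, d_rh = R√(Δφ²+q²Δλ²) = 12315.9 km
Excess = 12315.9 − 10884.6 = 1431.3 ≈ 1431 km

1431 km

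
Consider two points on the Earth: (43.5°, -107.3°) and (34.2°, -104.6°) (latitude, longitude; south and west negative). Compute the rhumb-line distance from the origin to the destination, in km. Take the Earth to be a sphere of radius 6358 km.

Δψ = ln[tan(π/4+φ₂/2)/tan(π/4+φ₁/2)] = -0.2089;  Δφ = -0.1623 rad,  Δλ = +0.0471 rad
q = Δφ/Δψ = 0.7768
d = R·√(Δφ² + q²Δλ²) = 6358·0.16639 = 1058 km

1058 km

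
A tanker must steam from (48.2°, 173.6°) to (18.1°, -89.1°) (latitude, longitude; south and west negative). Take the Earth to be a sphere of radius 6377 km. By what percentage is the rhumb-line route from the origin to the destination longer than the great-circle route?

Great circle: σ = 1.4191 rad → d_gc = Rσ = 9049.7 km
Rhumb: Δφ = -0.5253, Δλ = +1.6982, Δψ = -0.6414, q = Δφ/Δψ = 0.8191 → d_rh = R√(Δφ²+q²Δλ²) = 9481.5 km
Excess = (9481.5 − 9049.7) / 9049.7 = 431.8 / 9049.7 = 4.77% ≈ 4.8%

4.8%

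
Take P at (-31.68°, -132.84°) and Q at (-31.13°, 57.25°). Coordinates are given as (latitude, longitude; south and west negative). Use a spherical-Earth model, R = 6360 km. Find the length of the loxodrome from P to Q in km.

Δψ = ln[tan(π/4+φ₂/2)/tan(π/4+φ₁/2)] = +0.0112;  Δφ = +0.0096 rad,  Δλ = -2.9655 rad
q = Δφ/Δψ = 0.8535
d = R·√(Δφ² + q²Δλ²) = 6360·2.53106 = 16098 km

16098 km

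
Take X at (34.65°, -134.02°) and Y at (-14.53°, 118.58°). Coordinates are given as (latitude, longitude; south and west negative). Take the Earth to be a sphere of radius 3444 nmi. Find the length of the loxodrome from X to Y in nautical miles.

6819 nmi

Rhumb course C = atan2(Δλ, Δψ) with Δψ = ln[tan(π/4+φ₂/2)/tan(π/4+φ₁/2)] = -0.9018, Δλ = -1.8745 → C = 244.31°
d = R·|Δφ| / |cos C| = 3444·0.85835 / 0.43351 = 6819 nmi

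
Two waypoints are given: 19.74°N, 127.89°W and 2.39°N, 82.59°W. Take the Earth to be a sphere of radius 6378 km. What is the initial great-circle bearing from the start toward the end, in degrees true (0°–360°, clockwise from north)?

θ = atan2( sin Δλ·cos φ₂ ,  cos φ₁ sin φ₂ − sin φ₁ cos φ₂ cos Δλ )
  = atan2(+0.7102, -0.1981) = 105.59°

105.6°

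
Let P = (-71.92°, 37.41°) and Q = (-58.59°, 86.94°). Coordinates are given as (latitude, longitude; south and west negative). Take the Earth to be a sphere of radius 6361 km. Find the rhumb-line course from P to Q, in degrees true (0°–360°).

56.6°

Meridional parts: M(φ₁)=-1.8382, M(φ₂)=-1.2688 → ΔM = +0.5695;  Δλ = +0.8645 rad
tan C = Δλ / ΔM = +1.5180 → C = 56.63°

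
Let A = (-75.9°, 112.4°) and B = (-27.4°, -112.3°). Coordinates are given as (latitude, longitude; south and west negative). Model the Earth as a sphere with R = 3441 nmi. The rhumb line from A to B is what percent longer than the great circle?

18.8%

Great circle: σ = 1.2739 rad → d_gc = Rσ = 4383.3 nmi
Rhumb: Δφ = +0.8465, Δλ = +2.3614, Δψ = +1.5926, q = Δφ/Δψ = 0.5315 → d_rh = R√(Δφ²+q²Δλ²) = 5209.4 nmi
Excess = (5209.4 − 4383.3) / 4383.3 = 826.1 / 4383.3 = 18.847% ≈ 18.8%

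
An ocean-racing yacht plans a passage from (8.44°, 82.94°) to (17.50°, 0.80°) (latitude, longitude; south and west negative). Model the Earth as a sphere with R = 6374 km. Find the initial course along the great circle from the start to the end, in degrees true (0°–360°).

N = sin Δλ·cos φ₂ = -0.9448;  D = cos φ₁ sin φ₂ − sin φ₁ cos φ₂ cos Δλ = +0.2783
initial course = atan2(N, D) = 286.41°

286.4°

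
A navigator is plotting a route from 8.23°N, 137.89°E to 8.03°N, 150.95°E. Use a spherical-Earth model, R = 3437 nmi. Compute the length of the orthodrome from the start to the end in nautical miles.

776 nmi

Haversine: a = sin²(Δφ/2)+cos φ₁ cos φ₂ sin²(Δλ/2) = 0.01268;  σ = 2·atan2(√a,√(1−a))
σ = 12.930° → d = Rσ = 3437·0.22567 = 776 nmi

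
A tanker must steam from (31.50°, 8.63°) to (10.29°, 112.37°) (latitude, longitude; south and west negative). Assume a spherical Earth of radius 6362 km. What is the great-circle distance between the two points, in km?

Haversine: a = sin²(Δφ/2)+cos φ₁ cos φ₂ sin²(Δλ/2) = 0.55296;  σ = 2·atan2(√a,√(1−a))
σ = 96.080° → d = Rσ = 6362·1.67692 = 10669 km

10669 km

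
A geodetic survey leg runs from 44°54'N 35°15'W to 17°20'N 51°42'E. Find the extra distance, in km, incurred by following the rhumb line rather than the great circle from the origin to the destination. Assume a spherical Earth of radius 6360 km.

273 km

Great circle: cos σ = sin φ₁ sin φ₂ + cos φ₁ cos φ₂ cos Δλ,  σ = 1.3220 rad → d_gc = 8407.7 km
Rhumb line: Δψ = -0.5717, q = Δφ/Δψ = 0.8416, d_rh = R√(Δφ²+q²Δλ²) = 8680.4 km
Excess = 8680.4 − 8407.7 = 272.7 ≈ 273 km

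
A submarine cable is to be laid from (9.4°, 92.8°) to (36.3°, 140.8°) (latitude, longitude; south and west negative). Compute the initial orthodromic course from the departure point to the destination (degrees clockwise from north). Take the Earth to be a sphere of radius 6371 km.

θ = atan2( sin Δλ·cos φ₂ ,  cos φ₁ sin φ₂ − sin φ₁ cos φ₂ cos Δλ )
  = atan2(+0.5989, +0.4960) = 50.37°

50.4°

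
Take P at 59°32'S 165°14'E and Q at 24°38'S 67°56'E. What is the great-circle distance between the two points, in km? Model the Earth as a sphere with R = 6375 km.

cos σ = sin φ₁ sin φ₂ + cos φ₁ cos φ₂ cos Δλ
      = sin(-59.53°)sin(-24.63°) + cos(-59.53°)cos(-24.63°)cos(-97.30°) = 0.3007
σ = 72.501° → d = Rσ = 6375·1.26537 = 8067 km

8067 km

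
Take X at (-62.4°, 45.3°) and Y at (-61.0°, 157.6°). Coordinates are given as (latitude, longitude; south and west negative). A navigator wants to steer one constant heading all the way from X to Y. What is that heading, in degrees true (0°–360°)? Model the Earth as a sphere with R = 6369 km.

Meridional parts: M(φ₁)=-1.4040, M(φ₂)=-1.3524 → ΔM = +0.0516;  Δλ = +1.9600 rad
tan C = Δλ / ΔM = +38.0212 → C = 88.49°

88.5°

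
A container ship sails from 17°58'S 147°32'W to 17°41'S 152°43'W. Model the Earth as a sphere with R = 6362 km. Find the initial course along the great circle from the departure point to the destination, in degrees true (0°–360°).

N = sin Δλ·cos φ₂ = -0.0861;  D = cos φ₁ sin φ₂ − sin φ₁ cos φ₂ cos Δλ = +0.0037
initial course = atan2(N, D) = 272.49°

272.5°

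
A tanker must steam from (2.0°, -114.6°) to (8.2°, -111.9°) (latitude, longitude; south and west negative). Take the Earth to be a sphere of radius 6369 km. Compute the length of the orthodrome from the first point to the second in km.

cos σ = sin φ₁ sin φ₂ + cos φ₁ cos φ₂ cos Δλ
      = sin(2.00°)sin(8.20°) + cos(2.00°)cos(8.20°)cos(2.70°) = 0.9931
σ = 6.758° → d = Rσ = 6369·0.11794 = 751 km

751 km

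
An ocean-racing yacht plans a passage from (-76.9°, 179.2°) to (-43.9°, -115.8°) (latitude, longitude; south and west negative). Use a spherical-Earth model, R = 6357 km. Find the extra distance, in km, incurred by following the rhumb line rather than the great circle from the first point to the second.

195 km

Great circle: cos σ = sin φ₁ sin φ₂ + cos φ₁ cos φ₂ cos Δλ,  σ = 0.7312 rad → d_gc = 4648.2 km
Rhumb line: Δψ = +1.3099, q = Δφ/Δψ = 0.4397, d_rh = R√(Δφ²+q²Δλ²) = 4843.6 km
Excess = 4843.6 − 4648.2 = 195.4 ≈ 195 km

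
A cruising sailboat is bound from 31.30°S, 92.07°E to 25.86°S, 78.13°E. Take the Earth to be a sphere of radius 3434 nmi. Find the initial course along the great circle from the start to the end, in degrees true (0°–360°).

θ = atan2( sin Δλ·cos φ₂ ,  cos φ₁ sin φ₂ − sin φ₁ cos φ₂ cos Δλ )
  = atan2(-0.2168, +0.0810) = 290.50°

290.5°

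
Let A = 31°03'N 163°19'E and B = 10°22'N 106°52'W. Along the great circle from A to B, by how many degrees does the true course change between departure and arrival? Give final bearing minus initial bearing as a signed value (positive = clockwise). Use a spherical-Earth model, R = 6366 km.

+39.4°

At departure: θ₁ = atan2(sin Δλ cos φ₂, cos φ₁ sin φ₂ − sin φ₁ cos φ₂ cos Δλ) = 81.19°
At arrival: θ₂ = atan2(sin Δλ cos φ₁, −cos φ₂ sin φ₁ + sin φ₂ cos φ₁ cos Δλ) = 120.61°
Δθ = θ₂ − θ₁ = +39.4°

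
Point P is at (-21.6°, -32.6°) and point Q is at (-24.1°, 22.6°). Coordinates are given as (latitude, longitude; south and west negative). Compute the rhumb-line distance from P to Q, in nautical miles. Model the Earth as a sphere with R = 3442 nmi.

3059 nmi

Δψ = ln[tan(π/4+φ₂/2)/tan(π/4+φ₁/2)] = -0.0474;  Δφ = -0.0436 rad,  Δλ = +0.9634 rad
q = Δφ/Δψ = 0.9214
d = R·√(Δφ² + q²Δλ²) = 3442·0.88879 = 3059 nmi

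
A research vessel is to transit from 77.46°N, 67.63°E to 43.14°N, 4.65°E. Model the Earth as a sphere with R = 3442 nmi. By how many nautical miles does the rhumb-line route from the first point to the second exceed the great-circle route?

Great circle: cos σ = sin φ₁ sin φ₂ + cos φ₁ cos φ₂ cos Δλ,  σ = 0.7385 rad → d_gc = 2542.08 nmi
Rhumb line: Δψ = -1.3723, q = Δφ/Δψ = 0.4365, d_rh = R√(Δφ²+q²Δλ²) = 2641.64 nmi
Excess = 2641.64 − 2542.08 = 99.56 ≈ 100 nmi

100 nmi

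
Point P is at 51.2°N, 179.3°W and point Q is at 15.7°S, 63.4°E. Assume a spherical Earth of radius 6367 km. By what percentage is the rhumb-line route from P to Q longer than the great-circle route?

Great circle: σ = 2.0801 rad → d_gc = Rσ = 13243.9 km
Rhumb: Δφ = -1.1676, Δλ = -2.0473, Δψ = -1.3212, q = Δφ/Δψ = 0.8838 → d_rh = R√(Δφ²+q²Δλ²) = 13710.4 km
Excess = (13710.4 − 13243.9) / 13243.9 = 466.5 / 13243.9 = 3.52% ≈ 3.5%

3.5%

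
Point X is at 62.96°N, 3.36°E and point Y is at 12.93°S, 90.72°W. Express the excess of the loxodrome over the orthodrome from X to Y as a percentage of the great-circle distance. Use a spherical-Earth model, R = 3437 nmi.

3.5%

Great circle: σ = 1.8037 rad → d_gc = Rσ = 6199.4 nmi
Rhumb: Δφ = -1.3245, Δλ = -1.6420, Δψ = -1.6529, q = Δφ/Δψ = 0.8014 → d_rh = R√(Δφ²+q²Δλ²) = 6417.0 nmi
Excess = (6417.0 − 6199.4) / 6199.4 = 217.6 / 6199.4 = 3.51% ≈ 3.5%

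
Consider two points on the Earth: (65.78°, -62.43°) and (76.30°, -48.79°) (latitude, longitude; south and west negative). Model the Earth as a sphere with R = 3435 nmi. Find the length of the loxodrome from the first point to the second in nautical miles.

682 nmi

Δψ = ln[tan(π/4+φ₂/2)/tan(π/4+φ₁/2)] = +0.5801;  Δφ = +0.1836 rad,  Δλ = +0.2381 rad
q = Δφ/Δψ = 0.3165
d = R·√(Δφ² + q²Δλ²) = 3435·0.19847 = 682 nmi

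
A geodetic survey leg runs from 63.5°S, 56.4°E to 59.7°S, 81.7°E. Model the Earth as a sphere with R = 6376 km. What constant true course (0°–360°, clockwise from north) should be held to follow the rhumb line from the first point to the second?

72.5°

Meridional parts: M(φ₁)=-1.4462, M(φ₂)=-1.3065 → ΔM = +0.1396;  Δλ = +0.4416 rad
tan C = Δλ / ΔM = +3.1621 → C = 72.45°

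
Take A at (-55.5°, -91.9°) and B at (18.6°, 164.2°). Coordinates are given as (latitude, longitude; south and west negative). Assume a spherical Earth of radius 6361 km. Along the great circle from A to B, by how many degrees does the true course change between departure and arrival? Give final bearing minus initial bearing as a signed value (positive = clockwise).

+53.7°

At departure: θ₁ = atan2(sin Δλ cos φ₂, cos φ₁ sin φ₂ − sin φ₁ cos φ₂ cos Δλ) = 269.57°
At arrival: θ₂ = atan2(sin Δλ cos φ₁, −cos φ₂ sin φ₁ + sin φ₂ cos φ₁ cos Δλ) = 323.30°
Δθ = θ₂ − θ₁ = +53.7°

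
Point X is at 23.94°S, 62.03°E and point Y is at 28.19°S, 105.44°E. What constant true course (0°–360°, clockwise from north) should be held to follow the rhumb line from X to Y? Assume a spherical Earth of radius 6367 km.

96.2°

Meridional parts: M(φ₁)=-0.4305, M(φ₂)=-0.5132 → ΔM = -0.0826;  Δλ = +0.7576 rad
tan C = Δλ / ΔM = -9.1722 → C = 96.22°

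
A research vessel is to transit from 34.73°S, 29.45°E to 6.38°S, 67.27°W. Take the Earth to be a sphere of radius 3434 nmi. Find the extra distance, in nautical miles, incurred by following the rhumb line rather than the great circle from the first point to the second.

Great circle: cos σ = sin φ₁ sin φ₂ + cos φ₁ cos φ₂ cos Δλ,  σ = 1.6031 rad → d_gc = 5504.9 nmi
Rhumb line: Δψ = +0.5355, q = Δφ/Δψ = 0.9240, d_rh = R√(Δφ²+q²Δλ²) = 5619.2 nmi
Excess = 5619.2 − 5504.9 = 114.3 ≈ 114 nmi

114 nmi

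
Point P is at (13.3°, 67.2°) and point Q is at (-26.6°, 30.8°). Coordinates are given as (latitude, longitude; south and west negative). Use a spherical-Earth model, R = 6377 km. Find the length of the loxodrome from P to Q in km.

5936 km

Δψ = ln[tan(π/4+φ₂/2)/tan(π/4+φ₁/2)] = -0.7161;  Δφ = -0.6964 rad,  Δλ = -0.6353 rad
q = Δφ/Δψ = 0.9724
d = R·√(Δφ² + q²Δλ²) = 6377·0.93092 = 5936 km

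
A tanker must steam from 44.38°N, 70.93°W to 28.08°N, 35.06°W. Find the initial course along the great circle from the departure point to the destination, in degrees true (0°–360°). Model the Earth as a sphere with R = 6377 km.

θ = atan2( sin Δλ·cos φ₂ ,  cos φ₁ sin φ₂ − sin φ₁ cos φ₂ cos Δλ )
  = atan2(+0.5170, -0.1636) = 107.56°

107.6°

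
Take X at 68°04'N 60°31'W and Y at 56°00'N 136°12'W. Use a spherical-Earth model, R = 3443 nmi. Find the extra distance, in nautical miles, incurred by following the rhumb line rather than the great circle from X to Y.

Great circle: cos σ = sin φ₁ sin φ₂ + cos φ₁ cos φ₂ cos Δλ,  σ = 0.6082 rad → d_gc = 2094.0 nmi
Rhumb line: Δψ = -0.4560, q = Δφ/Δψ = 0.4619, d_rh = R√(Δφ²+q²Δλ²) = 2222.1 nmi
Excess = 2222.1 − 2094.0 = 128.1 ≈ 128 nmi

128 nmi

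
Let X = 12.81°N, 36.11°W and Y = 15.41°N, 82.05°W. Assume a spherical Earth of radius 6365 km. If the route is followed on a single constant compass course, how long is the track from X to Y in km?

4957 km

Δψ = ln[tan(π/4+φ₂/2)/tan(π/4+φ₁/2)] = +0.0468;  Δφ = +0.0454 rad,  Δλ = -0.8018 rad
q = Δφ/Δψ = 0.9697
d = R·√(Δφ² + q²Δλ²) = 6365·0.77886 = 4957 km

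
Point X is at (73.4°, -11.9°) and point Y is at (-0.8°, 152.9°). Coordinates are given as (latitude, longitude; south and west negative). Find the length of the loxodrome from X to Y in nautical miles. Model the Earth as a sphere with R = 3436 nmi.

7961 nmi

Δψ = ln[tan(π/4+φ₂/2)/tan(π/4+φ₁/2)] = -1.9389;  Δφ = -1.2950 rad,  Δλ = +2.8763 rad
q = Δφ/Δψ = 0.6679
d = R·√(Δφ² + q²Δλ²) = 3436·2.31687 = 7961 nmi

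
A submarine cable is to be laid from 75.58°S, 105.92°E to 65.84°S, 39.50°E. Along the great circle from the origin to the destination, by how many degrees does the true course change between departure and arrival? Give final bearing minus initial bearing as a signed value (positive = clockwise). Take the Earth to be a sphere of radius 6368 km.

Initial bearing θ₁ = atan2(sin Δλ cos φ₂, cos φ₁ sin φ₂ − sin φ₁ cos φ₂ cos Δλ) = 259.63°
Final bearing θ₂ = (initial bearing from the destination back to the start) + 180° = 323.24°
Δθ = θ₂ − θ₁ = +63.6°

+63.6°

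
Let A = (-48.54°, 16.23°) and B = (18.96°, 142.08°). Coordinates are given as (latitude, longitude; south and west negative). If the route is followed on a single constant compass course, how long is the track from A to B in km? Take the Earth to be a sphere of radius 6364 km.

14647 km

Δψ = ln[tan(π/4+φ₂/2)/tan(π/4+φ₁/2)] = +1.3088;  Δφ = +1.1781 rad,  Δλ = +2.1965 rad
q = Δφ/Δψ = 0.9002
d = R·√(Δφ² + q²Δλ²) = 6364·2.30159 = 14647 km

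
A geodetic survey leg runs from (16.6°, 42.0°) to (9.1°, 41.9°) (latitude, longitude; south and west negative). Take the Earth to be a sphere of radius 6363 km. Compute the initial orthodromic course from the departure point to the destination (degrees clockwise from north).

N = sin Δλ·cos φ₂ = -0.0017;  D = cos φ₁ sin φ₂ − sin φ₁ cos φ₂ cos Δλ = -0.1305
initial course = atan2(N, D) = 180.76°

180.8°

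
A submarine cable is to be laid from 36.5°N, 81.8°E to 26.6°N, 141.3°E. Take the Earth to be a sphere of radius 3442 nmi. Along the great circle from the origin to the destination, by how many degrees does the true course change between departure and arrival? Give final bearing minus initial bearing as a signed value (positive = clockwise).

+33.4°

Initial bearing θ₁ = atan2(sin Δλ cos φ₂, cos φ₁ sin φ₂ − sin φ₁ cos φ₂ cos Δλ) = 83.34°
Final bearing θ₂ = (initial bearing from the destination back to the start) + 180° = 116.75°
Δθ = θ₂ − θ₁ = +33.4°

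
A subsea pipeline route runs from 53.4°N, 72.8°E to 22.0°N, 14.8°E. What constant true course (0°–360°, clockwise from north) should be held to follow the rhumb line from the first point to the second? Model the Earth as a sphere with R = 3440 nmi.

Meridional parts: M(φ₁)=+1.1065, M(φ₂)=+0.3938 → ΔM = -0.7127;  Δλ = -1.0123 rad
tan C = Δλ / ΔM = +1.4203 → C = 234.85°

234.9°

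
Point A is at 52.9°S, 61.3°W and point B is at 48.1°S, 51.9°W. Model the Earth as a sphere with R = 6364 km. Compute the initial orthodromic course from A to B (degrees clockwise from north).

N = sin Δλ·cos φ₂ = +0.1091;  D = cos φ₁ sin φ₂ − sin φ₁ cos φ₂ cos Δλ = +0.0765
initial course = atan2(N, D) = 54.95°

54.9°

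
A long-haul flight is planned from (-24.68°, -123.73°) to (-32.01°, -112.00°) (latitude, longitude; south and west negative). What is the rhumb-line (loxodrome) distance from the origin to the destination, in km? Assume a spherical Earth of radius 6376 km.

Rhumb course C = atan2(Δλ, Δψ) with Δψ = ln[tan(π/4+φ₂/2)/tan(π/4+φ₁/2)] = -0.1455, Δλ = +0.2047 → C = 125.40°
d = R·|Δφ| / |cos C| = 6376·0.12793 / 0.57935 = 1408 km

1408 km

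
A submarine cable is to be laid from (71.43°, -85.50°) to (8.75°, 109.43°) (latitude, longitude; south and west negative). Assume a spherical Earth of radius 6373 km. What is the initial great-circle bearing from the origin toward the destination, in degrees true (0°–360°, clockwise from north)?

345.1°

θ = atan2( sin Δλ·cos φ₂ ,  cos φ₁ sin φ₂ − sin φ₁ cos φ₂ cos Δλ )
  = atan2(-0.2546, +0.9537) = 345.05°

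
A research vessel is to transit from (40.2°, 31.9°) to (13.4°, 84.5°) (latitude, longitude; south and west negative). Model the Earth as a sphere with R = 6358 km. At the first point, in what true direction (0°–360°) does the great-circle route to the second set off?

N = sin Δλ·cos φ₂ = +0.7728;  D = cos φ₁ sin φ₂ − sin φ₁ cos φ₂ cos Δλ = -0.2044
initial course = atan2(N, D) = 104.81°

104.8°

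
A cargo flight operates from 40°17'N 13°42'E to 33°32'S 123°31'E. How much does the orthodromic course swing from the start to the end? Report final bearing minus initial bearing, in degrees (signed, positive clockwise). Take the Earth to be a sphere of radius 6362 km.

At departure: θ₁ = atan2(sin Δλ cos φ₂, cos φ₁ sin φ₂ − sin φ₁ cos φ₂ cos Δλ) = 106.93°
At arrival: θ₂ = atan2(sin Δλ cos φ₁, −cos φ₂ sin φ₁ + sin φ₂ cos φ₁ cos Δλ) = 118.89°
Δθ = θ₂ − θ₁ = +12.0°

+12.0°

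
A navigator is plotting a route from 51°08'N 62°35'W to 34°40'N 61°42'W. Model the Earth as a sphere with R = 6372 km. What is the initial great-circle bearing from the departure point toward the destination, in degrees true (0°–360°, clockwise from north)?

177.4°

N = sin Δλ·cos φ₂ = +0.0127;  D = cos φ₁ sin φ₂ − sin φ₁ cos φ₂ cos Δλ = -0.2834
initial course = atan2(N, D) = 177.44°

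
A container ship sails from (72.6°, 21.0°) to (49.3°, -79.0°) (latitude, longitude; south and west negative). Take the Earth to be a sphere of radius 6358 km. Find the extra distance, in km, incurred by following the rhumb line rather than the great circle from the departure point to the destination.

566 km

Great circle: cos σ = sin φ₁ sin φ₂ + cos φ₁ cos φ₂ cos Δλ,  σ = 0.8099 rad → d_gc = 5149.3 km
Rhumb line: Δψ = -0.8854, q = Δφ/Δψ = 0.4593, d_rh = R√(Δφ²+q²Δλ²) = 5715.2 km
Excess = 5715.2 − 5149.3 = 565.9 ≈ 566 km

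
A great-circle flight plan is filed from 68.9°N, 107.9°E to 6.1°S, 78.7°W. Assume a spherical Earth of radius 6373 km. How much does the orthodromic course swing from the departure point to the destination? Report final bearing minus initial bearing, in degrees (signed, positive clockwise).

+170.0°

Initial bearing θ₁ = atan2(sin Δλ cos φ₂, cos φ₁ sin φ₂ − sin φ₁ cos φ₂ cos Δλ) = 7.37°
Final bearing θ₂ = (initial bearing from the destination back to the start) + 180° = 177.34°
Δθ = θ₂ − θ₁ = +170.0°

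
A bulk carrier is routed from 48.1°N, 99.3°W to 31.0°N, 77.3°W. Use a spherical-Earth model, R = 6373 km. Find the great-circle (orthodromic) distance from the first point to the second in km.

cos σ = sin φ₁ sin φ₂ + cos φ₁ cos φ₂ cos Δλ
      = sin(48.10°)sin(31.00°) + cos(48.10°)cos(31.00°)cos(22.00°) = 0.9141
σ = 23.920° → d = Rσ = 6373·0.41749 = 2661 km

2661 km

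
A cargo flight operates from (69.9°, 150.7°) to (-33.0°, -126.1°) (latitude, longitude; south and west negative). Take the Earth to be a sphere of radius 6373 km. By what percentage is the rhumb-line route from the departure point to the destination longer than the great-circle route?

2.2%

Great circle: σ = 2.0684 rad → d_gc = Rσ = 13182.1 km
Rhumb: Δφ = -1.7959, Δλ = +1.4521, Δψ = -2.3411, q = Δφ/Δψ = 0.7672 → d_rh = R√(Δφ²+q²Δλ²) = 13468.6 km
Excess = (13468.6 − 13182.1) / 13182.1 = 286.5 / 13182.1 = 2.17% ≈ 2.2%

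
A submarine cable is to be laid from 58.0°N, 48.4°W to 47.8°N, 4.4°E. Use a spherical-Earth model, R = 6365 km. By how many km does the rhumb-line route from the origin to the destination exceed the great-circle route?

Great circle: cos σ = sin φ₁ sin φ₂ + cos φ₁ cos φ₂ cos Δλ,  σ = 0.5671 rad → d_gc = 3609.7 km
Rhumb line: Δψ = -0.2969, q = Δφ/Δψ = 0.5996, d_rh = R√(Δφ²+q²Δλ²) = 3695.1 km
Excess = 3695.1 − 3609.7 = 85.4 ≈ 85 km

85 km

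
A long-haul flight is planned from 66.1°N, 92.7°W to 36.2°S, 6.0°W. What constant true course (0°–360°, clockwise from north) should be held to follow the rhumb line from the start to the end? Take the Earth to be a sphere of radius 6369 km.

Δψ = ln[tan(π/4+φ₂/2)/tan(π/4+φ₁/2)] = -2.2314
Δλ = +1.5132 rad (taken the short way round)
course = atan2(Δλ, Δψ) = 145.86°

145.9°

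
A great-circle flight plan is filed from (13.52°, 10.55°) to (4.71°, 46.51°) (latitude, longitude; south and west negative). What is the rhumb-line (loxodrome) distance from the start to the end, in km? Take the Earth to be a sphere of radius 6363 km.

Δψ = ln[tan(π/4+φ₂/2)/tan(π/4+φ₁/2)] = -0.1559;  Δφ = -0.1538 rad,  Δλ = +0.6276 rad
q = Δφ/Δψ = 0.9863
d = R·√(Δφ² + q²Δλ²) = 6363·0.63786 = 4059 km

4059 km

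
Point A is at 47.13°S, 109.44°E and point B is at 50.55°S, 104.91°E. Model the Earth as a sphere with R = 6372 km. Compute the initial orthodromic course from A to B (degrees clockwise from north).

N = sin Δλ·cos φ₂ = -0.0502;  D = cos φ₁ sin φ₂ − sin φ₁ cos φ₂ cos Δλ = -0.0611
initial course = atan2(N, D) = 219.39°

219.4°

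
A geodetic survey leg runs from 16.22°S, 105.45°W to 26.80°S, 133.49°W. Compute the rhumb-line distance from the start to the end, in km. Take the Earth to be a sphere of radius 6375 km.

3127 km

Δψ = ln[tan(π/4+φ₂/2)/tan(π/4+φ₁/2)] = -0.1988;  Δφ = -0.1847 rad,  Δλ = -0.4894 rad
q = Δφ/Δψ = 0.9286
d = R·√(Δφ² + q²Δλ²) = 6375·0.49054 = 3127 km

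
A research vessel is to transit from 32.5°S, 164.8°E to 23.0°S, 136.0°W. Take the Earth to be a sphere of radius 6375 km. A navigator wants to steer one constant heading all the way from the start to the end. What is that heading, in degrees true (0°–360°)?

Meridional parts: M(φ₁)=-0.6004, M(φ₂)=-0.4127 → ΔM = +0.1877;  Δλ = +1.0332 rad
tan C = Δλ / ΔM = +5.5050 → C = 79.70°

79.7°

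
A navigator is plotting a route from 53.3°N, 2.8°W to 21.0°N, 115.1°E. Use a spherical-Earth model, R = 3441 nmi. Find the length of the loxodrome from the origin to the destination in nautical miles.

Δψ = ln[tan(π/4+φ₂/2)/tan(π/4+φ₁/2)] = -0.7286;  Δφ = -0.5637 rad,  Δλ = +2.0577 rad
q = Δφ/Δψ = 0.7738
d = R·√(Δφ² + q²Δλ²) = 3441·1.68910 = 5812 nmi

5812 nmi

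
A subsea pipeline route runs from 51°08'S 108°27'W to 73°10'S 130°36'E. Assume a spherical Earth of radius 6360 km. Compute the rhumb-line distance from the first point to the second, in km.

6425 km

Δψ = ln[tan(π/4+φ₂/2)/tan(π/4+φ₁/2)] = -0.8690;  Δφ = -0.3846 rad,  Δλ = -2.1110 rad
q = Δφ/Δψ = 0.4425
d = R·√(Δφ² + q²Δλ²) = 6360·1.01026 = 6425 km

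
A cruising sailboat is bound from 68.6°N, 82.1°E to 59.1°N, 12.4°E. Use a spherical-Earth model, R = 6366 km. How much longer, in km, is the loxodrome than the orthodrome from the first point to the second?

178 km

Great circle: cos σ = sin φ₁ sin φ₂ + cos φ₁ cos φ₂ cos Δλ,  σ = 0.5278 rad → d_gc = 3360.00 km
Rhumb line: Δψ = -0.3803, q = Δφ/Δψ = 0.4360, d_rh = R√(Δφ²+q²Δλ²) = 3537.51 km
Excess = 3537.51 − 3360.00 = 177.51 ≈ 178 km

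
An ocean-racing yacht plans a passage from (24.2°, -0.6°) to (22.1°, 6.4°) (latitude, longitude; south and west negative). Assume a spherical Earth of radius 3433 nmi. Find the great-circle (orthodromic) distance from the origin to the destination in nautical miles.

Haversine: a = sin²(Δφ/2)+cos φ₁ cos φ₂ sin²(Δλ/2) = 0.00349;  σ = 2·atan2(√a,√(1−a))
σ = 6.769° → d = Rσ = 3433·0.11814 = 406 nmi

406 nmi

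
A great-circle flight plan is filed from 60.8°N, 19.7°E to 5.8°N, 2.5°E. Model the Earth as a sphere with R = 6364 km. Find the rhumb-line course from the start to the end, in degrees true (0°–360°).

193.6°

Meridional parts: M(φ₁)=+1.3452, M(φ₂)=+0.1014 → ΔM = -1.2438;  Δλ = -0.3002 rad
tan C = Δλ / ΔM = +0.2413 → C = 193.57°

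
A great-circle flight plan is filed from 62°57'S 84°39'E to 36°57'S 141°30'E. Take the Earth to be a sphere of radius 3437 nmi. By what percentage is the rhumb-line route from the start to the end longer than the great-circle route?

2.6%

Great circle: σ = 0.7465 rad → d_gc = Rσ = 2565.6 nmi
Rhumb: Δφ = +0.4538, Δλ = +0.9922, Δψ = +0.7300, q = Δφ/Δψ = 0.6216 → d_rh = R√(Δφ²+q²Δλ²) = 2631.9 nmi
Excess = (2631.9 − 2565.6) / 2565.6 = 66.3 / 2565.6 = 2.58% ≈ 2.6%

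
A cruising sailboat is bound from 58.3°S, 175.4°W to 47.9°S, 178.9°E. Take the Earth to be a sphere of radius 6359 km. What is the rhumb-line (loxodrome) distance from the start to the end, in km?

Rhumb course C = atan2(Δλ, Δψ) with Δψ = ln[tan(π/4+φ₂/2)/tan(π/4+φ₁/2)] = +0.3042, Δλ = -0.0995 → C = 341.89°
d = R·|Δφ| / |cos C| = 6359·0.18151 / 0.95047 = 1214 km

1214 km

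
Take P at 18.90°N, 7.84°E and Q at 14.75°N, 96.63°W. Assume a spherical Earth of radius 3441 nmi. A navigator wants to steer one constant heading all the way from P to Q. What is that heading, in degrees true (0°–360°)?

267.6°

Meridional parts: M(φ₁)=+0.3360, M(φ₂)=+0.2603 → ΔM = -0.0757;  Δλ = -1.8233 rad
tan C = Δλ / ΔM = +24.0897 → C = 267.62°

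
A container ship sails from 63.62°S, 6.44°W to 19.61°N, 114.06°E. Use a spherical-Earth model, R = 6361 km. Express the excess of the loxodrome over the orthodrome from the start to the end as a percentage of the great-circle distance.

5.9%

Great circle: σ = 2.1096 rad → d_gc = Rσ = 13419.1 km
Rhumb: Δφ = +1.4526, Δλ = +2.1031, Δψ = +1.8000, q = Δφ/Δψ = 0.8070 → d_rh = R√(Δφ²+q²Δλ²) = 14210.5 km
Excess = (14210.5 − 13419.1) / 13419.1 = 791.4 / 13419.1 = 5.90% ≈ 5.9%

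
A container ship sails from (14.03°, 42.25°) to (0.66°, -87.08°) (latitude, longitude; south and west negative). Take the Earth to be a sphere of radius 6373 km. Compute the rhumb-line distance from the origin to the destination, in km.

14311 km

Δψ = ln[tan(π/4+φ₂/2)/tan(π/4+φ₁/2)] = -0.2358;  Δφ = -0.2334 rad,  Δλ = -2.2572 rad
q = Δφ/Δψ = 0.9895
d = R·√(Δφ² + q²Δλ²) = 6373·2.24561 = 14311 km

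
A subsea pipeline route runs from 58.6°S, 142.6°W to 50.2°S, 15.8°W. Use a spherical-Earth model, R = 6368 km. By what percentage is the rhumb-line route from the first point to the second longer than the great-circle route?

Great circle: σ = 1.0973 rad → d_gc = Rσ = 6987.7 km
Rhumb: Δφ = +0.1466, Δλ = +2.2131, Δψ = +0.2530, q = Δφ/Δψ = 0.5796 → d_rh = R√(Δφ²+q²Δλ²) = 8220.8 km
Excess = (8220.8 − 6987.7) / 6987.7 = 1233.1 / 6987.7 = 17.647% ≈ 17.6%

17.6%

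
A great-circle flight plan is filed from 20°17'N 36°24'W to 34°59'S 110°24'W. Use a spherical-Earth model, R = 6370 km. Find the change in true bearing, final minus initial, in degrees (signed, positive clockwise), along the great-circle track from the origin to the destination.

+12.4°

At departure: θ₁ = atan2(sin Δλ cos φ₂, cos φ₁ sin φ₂ − sin φ₁ cos φ₂ cos Δλ) = 231.97°
At arrival: θ₂ = atan2(sin Δλ cos φ₁, −cos φ₂ sin φ₁ + sin φ₂ cos φ₁ cos Δλ) = 244.39°
Δθ = θ₂ − θ₁ = +12.4°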